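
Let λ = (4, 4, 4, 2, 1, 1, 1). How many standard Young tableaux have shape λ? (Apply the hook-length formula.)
# SYT of shape (4, 4, 4, 2, 1, 1, 1) = 952952

Hook-length formula: f^λ = n! / Π hook(c), product over all cells c of the Young diagram. For λ = (4, 4, 4, 2, 1, 1, 1), n = 17 boxes. Hook lengths by row (left-to-right, top-to-bottom): [10, 6, 4, 3]; [9, 5, 3, 2]; [8, 4, 2, 1]; [5, 1]; [3]; [2]; [1]. Product of hooks = 373248000. So f^λ = 17! / 373248000 = 355687428096000 / 373248000 = 952952.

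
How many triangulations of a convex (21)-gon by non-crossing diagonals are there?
C_19 = 1767263190

These polygon triangulations are counted by the Catalan number C_n = (1/(n + 1)) · C(2n, n). For n = 19: C_19 = (1/20) · C(38, 19) = 35345263800/20 = 1767263190.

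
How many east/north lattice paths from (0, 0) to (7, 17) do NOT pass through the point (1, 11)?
Number of paths = 335016

Total paths from (0, 0) to (7, 17): C(24, 7) = 346104. Paths through (1, 11): (paths (0, 0) → (1, 11)) × (paths (1, 11) → (7, 17)) = C(12, 1) · C(12, 6) = 12 · 924 = 11088. Avoidance count = 346104 − 11088 = 335016.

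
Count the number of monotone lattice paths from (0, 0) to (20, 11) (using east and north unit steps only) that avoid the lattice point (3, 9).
Number of paths = 84634695

Total paths from (0, 0) to (20, 11): C(31, 20) = 84672315. Paths through (3, 9): (paths (0, 0) → (3, 9)) × (paths (3, 9) → (20, 11)) = C(12, 3) · C(19, 17) = 220 · 171 = 37620. Avoidance count = 84672315 − 37620 = 84634695.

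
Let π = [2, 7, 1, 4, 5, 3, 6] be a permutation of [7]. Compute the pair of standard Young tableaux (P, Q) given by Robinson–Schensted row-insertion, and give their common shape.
P = [1, 3, 5, 6] / [2, 4] / [7];  Q = [1, 2, 5, 7] / [3, 4] / [6];  common shape = (4, 2, 1)

Row-insert the values π_1, π_2, … into P one at a time, bumping the leftmost entry strictly greater than the inserted value down to the next row. The recording tableau Q records, in position (i, j), the step at which that cell was added to P.
  Insert 2 (step 1): P = [2];  Q = [1]
  Insert 7 (step 2): P = [2, 7];  Q = [1, 2]
  Insert 1 (step 3): P = [1, 7] / [2];  Q = [1, 2] / [3]
  Insert 4 (step 4): P = [1, 4] / [2, 7];  Q = [1, 2] / [3, 4]
  Insert 5 (step 5): P = [1, 4, 5] / [2, 7];  Q = [1, 2, 5] / [3, 4]
  Insert 3 (step 6): P = [1, 3, 5] / [2, 4] / [7];  Q = [1, 2, 5] / [3, 4] / [6]
  Insert 6 (step 7): P = [1, 3, 5, 6] / [2, 4] / [7];  Q = [1, 2, 5, 7] / [3, 4] / [6]
Final shape: (4, 2, 1).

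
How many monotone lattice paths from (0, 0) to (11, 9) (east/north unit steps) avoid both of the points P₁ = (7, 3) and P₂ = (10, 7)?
Number of paths = 97016

Inclusion–exclusion. Total paths: C(20, 11) = 167960. Through P₁: C(10, 7)·C(10, 4) = 25200. Through P₂: C(17, 10)·C(3, 1) = 58344. Since P₁ is strictly southwest of P₂, a monotone path through both must visit P₁ then P₂; paths through both = C(10, 7)·C(7, 3)·C(3, 1) = 12600. Avoid both = 167960 − 25200 − 58344 + 12600 = 97016.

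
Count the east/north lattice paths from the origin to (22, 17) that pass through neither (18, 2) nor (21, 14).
Number of paths = 41740889570

Inclusion–exclusion. Total paths: C(39, 22) = 51021117810. Through P₁: C(20, 18)·C(19, 4) = 736440. Through P₂: C(35, 21)·C(4, 1) = 9279837600. Since P₁ is strictly southwest of P₂, a monotone path through both must visit P₁ then P₂; paths through both = C(20, 18)·C(15, 3)·C(4, 1) = 345800. Avoid both = 51021117810 − 736440 − 9279837600 + 345800 = 41740889570.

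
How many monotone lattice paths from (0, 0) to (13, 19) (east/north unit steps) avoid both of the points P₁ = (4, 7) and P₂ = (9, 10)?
Number of paths = 197539630

Inclusion–exclusion. Total paths: C(32, 13) = 347373600. Through P₁: C(11, 4)·C(21, 9) = 96996900. Through P₂: C(19, 9)·C(13, 4) = 66050270. Since P₁ is strictly southwest of P₂, a monotone path through both must visit P₁ then P₂; paths through both = C(11, 4)·C(8, 5)·C(13, 4) = 13213200. Avoid both = 347373600 − 96996900 − 66050270 + 13213200 = 197539630.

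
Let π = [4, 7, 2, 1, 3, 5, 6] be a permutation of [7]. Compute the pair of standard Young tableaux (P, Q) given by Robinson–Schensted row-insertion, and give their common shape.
P = [1, 3, 5, 6] / [2, 7] / [4];  Q = [1, 2, 6, 7] / [3, 5] / [4];  common shape = (4, 2, 1)

Row-insert the values π_1, π_2, … into P one at a time, bumping the leftmost entry strictly greater than the inserted value down to the next row. The recording tableau Q records, in position (i, j), the step at which that cell was added to P.
  Insert 4 (step 1): P = [4];  Q = [1]
  Insert 7 (step 2): P = [4, 7];  Q = [1, 2]
  Insert 2 (step 3): P = [2, 7] / [4];  Q = [1, 2] / [3]
  Insert 1 (step 4): P = [1, 7] / [2] / [4];  Q = [1, 2] / [3] / [4]
  Insert 3 (step 5): P = [1, 3] / [2, 7] / [4];  Q = [1, 2] / [3, 5] / [4]
  Insert 5 (step 6): P = [1, 3, 5] / [2, 7] / [4];  Q = [1, 2, 6] / [3, 5] / [4]
  Insert 6 (step 7): P = [1, 3, 5, 6] / [2, 7] / [4];  Q = [1, 2, 6, 7] / [3, 5] / [4]
Final shape: (4, 2, 1).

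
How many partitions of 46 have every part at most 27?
p(46, parts ≤ 27) = 103961

Use the recurrence p(n, m) = p(n, m−1) + p(n−m, m): either the largest part is < m (count p(n, m−1)) or the largest part is exactly m (remove one copy of m, count p(n−m, m)). With p(0, ·) = 1 this gives p(46, parts ≤ 27) = 103961. (By conjugating Young diagrams, this also counts partitions of 46 into at most 27 parts.)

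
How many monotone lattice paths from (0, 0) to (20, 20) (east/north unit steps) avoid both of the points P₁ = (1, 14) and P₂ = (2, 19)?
Number of paths = 137843870040

Inclusion–exclusion. Total paths: C(40, 20) = 137846528820. Through P₁: C(15, 1)·C(25, 19) = 2656500. Through P₂: C(21, 2)·C(19, 18) = 3990. Since P₁ is strictly southwest of P₂, a monotone path through both must visit P₁ then P₂; paths through both = C(15, 1)·C(6, 1)·C(19, 18) = 1710. Avoid both = 137846528820 − 2656500 − 3990 + 1710 = 137843870040.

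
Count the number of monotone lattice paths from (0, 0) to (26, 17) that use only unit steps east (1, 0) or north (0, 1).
Number of paths = 421171648758

A monotone lattice path from (0, 0) to (26, 17) consists of 26 east steps and 17 north steps in some order, so it is determined by which 26 of the 43 steps are east. The count is C(43, 26) = 421171648758.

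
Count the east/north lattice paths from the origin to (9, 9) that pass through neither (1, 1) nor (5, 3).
Number of paths = 17420

Inclusion–exclusion. Total paths: C(18, 9) = 48620. Through P₁: C(2, 1)·C(16, 8) = 25740. Through P₂: C(8, 5)·C(10, 4) = 11760. Since P₁ is strictly southwest of P₂, a monotone path through both must visit P₁ then P₂; paths through both = C(2, 1)·C(6, 4)·C(10, 4) = 6300. Avoid both = 48620 − 25740 − 11760 + 6300 = 17420.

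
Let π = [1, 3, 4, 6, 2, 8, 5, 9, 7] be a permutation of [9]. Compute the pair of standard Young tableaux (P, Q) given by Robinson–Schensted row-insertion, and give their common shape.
P = [1, 2, 4, 5, 7, 9] / [3, 6, 8];  Q = [1, 2, 3, 4, 6, 8] / [5, 7, 9];  common shape = (6, 3)

Row-insert the values π_1, π_2, … into P one at a time, bumping the leftmost entry strictly greater than the inserted value down to the next row. The recording tableau Q records, in position (i, j), the step at which that cell was added to P.
  Insert 1 (step 1): P = [1];  Q = [1]
  Insert 3 (step 2): P = [1, 3];  Q = [1, 2]
  Insert 4 (step 3): P = [1, 3, 4];  Q = [1, 2, 3]
  Insert 6 (step 4): P = [1, 3, 4, 6];  Q = [1, 2, 3, 4]
  Insert 2 (step 5): P = [1, 2, 4, 6] / [3];  Q = [1, 2, 3, 4] / [5]
  Insert 8 (step 6): P = [1, 2, 4, 6, 8] / [3];  Q = [1, 2, 3, 4, 6] / [5]
  Insert 5 (step 7): P = [1, 2, 4, 5, 8] / [3, 6];  Q = [1, 2, 3, 4, 6] / [5, 7]
  Insert 9 (step 8): P = [1, 2, 4, 5, 8, 9] / [3, 6];  Q = [1, 2, 3, 4, 6, 8] / [5, 7]
  Insert 7 (step 9): P = [1, 2, 4, 5, 7, 9] / [3, 6, 8];  Q = [1, 2, 3, 4, 6, 8] / [5, 7, 9]
Final shape: (6, 3).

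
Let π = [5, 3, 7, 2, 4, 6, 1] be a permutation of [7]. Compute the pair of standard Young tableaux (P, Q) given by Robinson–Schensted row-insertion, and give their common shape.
P = [1, 4, 6] / [2, 7] / [3] / [5];  Q = [1, 3, 6] / [2, 5] / [4] / [7];  common shape = (3, 2, 1, 1)

Row-insert the values π_1, π_2, … into P one at a time, bumping the leftmost entry strictly greater than the inserted value down to the next row. The recording tableau Q records, in position (i, j), the step at which that cell was added to P.
  Insert 5 (step 1): P = [5];  Q = [1]
  Insert 3 (step 2): P = [3] / [5];  Q = [1] / [2]
  Insert 7 (step 3): P = [3, 7] / [5];  Q = [1, 3] / [2]
  Insert 2 (step 4): P = [2, 7] / [3] / [5];  Q = [1, 3] / [2] / [4]
  Insert 4 (step 5): P = [2, 4] / [3, 7] / [5];  Q = [1, 3] / [2, 5] / [4]
  Insert 6 (step 6): P = [2, 4, 6] / [3, 7] / [5];  Q = [1, 3, 6] / [2, 5] / [4]
  Insert 1 (step 7): P = [1, 4, 6] / [2, 7] / [3] / [5];  Q = [1, 3, 6] / [2, 5] / [4] / [7]
Final shape: (3, 2, 1, 1).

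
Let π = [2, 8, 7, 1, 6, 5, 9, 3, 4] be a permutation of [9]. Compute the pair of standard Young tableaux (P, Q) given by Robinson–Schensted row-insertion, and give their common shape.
P = [1, 3, 4] / [2, 5, 9] / [6] / [7] / [8];  Q = [1, 2, 7] / [3, 5, 9] / [4] / [6] / [8];  common shape = (3, 3, 1, 1, 1)

Row-insert the values π_1, π_2, … into P one at a time, bumping the leftmost entry strictly greater than the inserted value down to the next row. The recording tableau Q records, in position (i, j), the step at which that cell was added to P.
  Insert 2 (step 1): P = [2];  Q = [1]
  Insert 8 (step 2): P = [2, 8];  Q = [1, 2]
  Insert 7 (step 3): P = [2, 7] / [8];  Q = [1, 2] / [3]
  Insert 1 (step 4): P = [1, 7] / [2] / [8];  Q = [1, 2] / [3] / [4]
  Insert 6 (step 5): P = [1, 6] / [2, 7] / [8];  Q = [1, 2] / [3, 5] / [4]
  Insert 5 (step 6): P = [1, 5] / [2, 6] / [7] / [8];  Q = [1, 2] / [3, 5] / [4] / [6]
  Insert 9 (step 7): P = [1, 5, 9] / [2, 6] / [7] / [8];  Q = [1, 2, 7] / [3, 5] / [4] / [6]
  Insert 3 (step 8): P = [1, 3, 9] / [2, 5] / [6] / [7] / [8];  Q = [1, 2, 7] / [3, 5] / [4] / [6] / [8]
  Insert 4 (step 9): P = [1, 3, 4] / [2, 5, 9] / [6] / [7] / [8];  Q = [1, 2, 7] / [3, 5, 9] / [4] / [6] / [8]
Final shape: (3, 3, 1, 1, 1).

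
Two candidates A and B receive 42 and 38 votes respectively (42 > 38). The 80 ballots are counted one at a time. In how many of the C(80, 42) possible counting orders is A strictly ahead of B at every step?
Strict-lead orderings = 4869664507084913916380

Total orderings of the 80 votes with 42 for A: C(80, 42) = 97393290141698278327600. By the Bertrand ballot formula (Cycle Lemma / reflection principle), the number of orderings in which A is strictly ahead of B throughout is (p − q)/(p + q) · C(p + q, p) = (42 − 38)/(42 + 38) · 97393290141698278327600 = 4869664507084913916380.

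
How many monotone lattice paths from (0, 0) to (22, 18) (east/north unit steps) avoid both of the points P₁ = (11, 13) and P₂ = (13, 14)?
Number of paths = 93489649188

Inclusion–exclusion. Total paths: C(40, 22) = 113380261800. Through P₁: C(24, 11)·C(16, 11) = 10903156992. Through P₂: C(27, 13)·C(13, 9) = 14341684500. Since P₁ is strictly southwest of P₂, a monotone path through both must visit P₁ then P₂; paths through both = C(24, 11)·C(3, 2)·C(13, 9) = 5354228880. Avoid both = 113380261800 − 10903156992 − 14341684500 + 5354228880 = 93489649188.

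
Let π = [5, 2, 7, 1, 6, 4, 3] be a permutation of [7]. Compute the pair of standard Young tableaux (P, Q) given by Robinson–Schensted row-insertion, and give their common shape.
P = [1, 3] / [2, 4] / [5, 6] / [7];  Q = [1, 3] / [2, 5] / [4, 6] / [7];  common shape = (2, 2, 2, 1)

Row-insert the values π_1, π_2, … into P one at a time, bumping the leftmost entry strictly greater than the inserted value down to the next row. The recording tableau Q records, in position (i, j), the step at which that cell was added to P.
  Insert 5 (step 1): P = [5];  Q = [1]
  Insert 2 (step 2): P = [2] / [5];  Q = [1] / [2]
  Insert 7 (step 3): P = [2, 7] / [5];  Q = [1, 3] / [2]
  Insert 1 (step 4): P = [1, 7] / [2] / [5];  Q = [1, 3] / [2] / [4]
  Insert 6 (step 5): P = [1, 6] / [2, 7] / [5];  Q = [1, 3] / [2, 5] / [4]
  Insert 4 (step 6): P = [1, 4] / [2, 6] / [5, 7];  Q = [1, 3] / [2, 5] / [4, 6]
  Insert 3 (step 7): P = [1, 3] / [2, 4] / [5, 6] / [7];  Q = [1, 3] / [2, 5] / [4, 6] / [7]
Final shape: (2, 2, 2, 1).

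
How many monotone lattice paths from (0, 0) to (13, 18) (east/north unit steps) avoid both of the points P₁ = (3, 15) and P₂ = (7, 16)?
Number of paths = 199269543

Inclusion–exclusion. Total paths: C(31, 13) = 206253075. Through P₁: C(18, 3)·C(13, 10) = 233376. Through P₂: C(23, 7)·C(8, 6) = 6864396. Since P₁ is strictly southwest of P₂, a monotone path through both must visit P₁ then P₂; paths through both = C(18, 3)·C(5, 4)·C(8, 6) = 114240. Avoid both = 206253075 − 233376 − 6864396 + 114240 = 199269543.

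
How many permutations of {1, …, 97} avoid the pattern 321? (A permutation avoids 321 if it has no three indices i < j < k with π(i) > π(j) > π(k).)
C_97 = 14657929356129575437016877846657032761712954950899755100

These 321-avoiding permutations are counted by the Catalan number C_n = (1/(n + 1)) · C(2n, n). For n = 97: C_97 = (1/98) · C(194, 97) = 1436477076900698392827654028972389210647869585188175999800/98 = 14657929356129575437016877846657032761712954950899755100.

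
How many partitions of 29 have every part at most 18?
p(29, parts ≤ 18) = 4426

Use the recurrence p(n, m) = p(n, m−1) + p(n−m, m): either the largest part is < m (count p(n, m−1)) or the largest part is exactly m (remove one copy of m, count p(n−m, m)). With p(0, ·) = 1 this gives p(29, parts ≤ 18) = 4426. (By conjugating Young diagrams, this also counts partitions of 29 into at most 18 parts.)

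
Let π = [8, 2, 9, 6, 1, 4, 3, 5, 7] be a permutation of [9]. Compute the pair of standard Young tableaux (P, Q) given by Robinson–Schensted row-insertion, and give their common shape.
P = [1, 3, 5, 7] / [2, 4] / [6, 9] / [8];  Q = [1, 3, 8, 9] / [2, 4] / [5, 6] / [7];  common shape = (4, 2, 2, 1)

Row-insert the values π_1, π_2, … into P one at a time, bumping the leftmost entry strictly greater than the inserted value down to the next row. The recording tableau Q records, in position (i, j), the step at which that cell was added to P.
  Insert 8 (step 1): P = [8];  Q = [1]
  Insert 2 (step 2): P = [2] / [8];  Q = [1] / [2]
  Insert 9 (step 3): P = [2, 9] / [8];  Q = [1, 3] / [2]
  Insert 6 (step 4): P = [2, 6] / [8, 9];  Q = [1, 3] / [2, 4]
  Insert 1 (step 5): P = [1, 6] / [2, 9] / [8];  Q = [1, 3] / [2, 4] / [5]
  Insert 4 (step 6): P = [1, 4] / [2, 6] / [8, 9];  Q = [1, 3] / [2, 4] / [5, 6]
  Insert 3 (step 7): P = [1, 3] / [2, 4] / [6, 9] / [8];  Q = [1, 3] / [2, 4] / [5, 6] / [7]
  Insert 5 (step 8): P = [1, 3, 5] / [2, 4] / [6, 9] / [8];  Q = [1, 3, 8] / [2, 4] / [5, 6] / [7]
  Insert 7 (step 9): P = [1, 3, 5, 7] / [2, 4] / [6, 9] / [8];  Q = [1, 3, 8, 9] / [2, 4] / [5, 6] / [7]
Final shape: (4, 2, 2, 1).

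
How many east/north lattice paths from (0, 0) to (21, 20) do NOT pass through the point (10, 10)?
Number of paths = 203962539924

Total paths from (0, 0) to (21, 20): C(41, 21) = 269128937220. Paths through (10, 10): (paths (0, 0) → (10, 10)) × (paths (10, 10) → (21, 20)) = C(20, 10) · C(21, 11) = 184756 · 352716 = 65166397296. Avoidance count = 269128937220 − 65166397296 = 203962539924.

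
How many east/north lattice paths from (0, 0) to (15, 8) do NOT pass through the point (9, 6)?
Number of paths = 350174

Total paths from (0, 0) to (15, 8): C(23, 15) = 490314. Paths through (9, 6): (paths (0, 0) → (9, 6)) × (paths (9, 6) → (15, 8)) = C(15, 9) · C(8, 6) = 5005 · 28 = 140140. Avoidance count = 490314 − 140140 = 350174.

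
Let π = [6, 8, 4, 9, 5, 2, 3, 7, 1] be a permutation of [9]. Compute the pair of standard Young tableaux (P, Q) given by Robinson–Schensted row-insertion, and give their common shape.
P = [1, 3, 7] / [2, 5, 9] / [4, 8] / [6];  Q = [1, 2, 4] / [3, 5, 8] / [6, 7] / [9];  common shape = (3, 3, 2, 1)

Row-insert the values π_1, π_2, … into P one at a time, bumping the leftmost entry strictly greater than the inserted value down to the next row. The recording tableau Q records, in position (i, j), the step at which that cell was added to P.
  Insert 6 (step 1): P = [6];  Q = [1]
  Insert 8 (step 2): P = [6, 8];  Q = [1, 2]
  Insert 4 (step 3): P = [4, 8] / [6];  Q = [1, 2] / [3]
  Insert 9 (step 4): P = [4, 8, 9] / [6];  Q = [1, 2, 4] / [3]
  Insert 5 (step 5): P = [4, 5, 9] / [6, 8];  Q = [1, 2, 4] / [3, 5]
  Insert 2 (step 6): P = [2, 5, 9] / [4, 8] / [6];  Q = [1, 2, 4] / [3, 5] / [6]
  Insert 3 (step 7): P = [2, 3, 9] / [4, 5] / [6, 8];  Q = [1, 2, 4] / [3, 5] / [6, 7]
  Insert 7 (step 8): P = [2, 3, 7] / [4, 5, 9] / [6, 8];  Q = [1, 2, 4] / [3, 5, 8] / [6, 7]
  Insert 1 (step 9): P = [1, 3, 7] / [2, 5, 9] / [4, 8] / [6];  Q = [1, 2, 4] / [3, 5, 8] / [6, 7] / [9]
Final shape: (3, 3, 2, 1).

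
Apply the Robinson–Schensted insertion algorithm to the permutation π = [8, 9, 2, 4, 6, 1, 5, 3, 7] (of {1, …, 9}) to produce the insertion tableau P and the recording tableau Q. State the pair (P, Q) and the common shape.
P = [1, 3, 5, 7] / [2, 4] / [6, 9] / [8];  Q = [1, 2, 5, 9] / [3, 4] / [6, 7] / [8];  common shape = (4, 2, 2, 1)

Row-insert the values π_1, π_2, … into P one at a time, bumping the leftmost entry strictly greater than the inserted value down to the next row. The recording tableau Q records, in position (i, j), the step at which that cell was added to P.
  Insert 8 (step 1): P = [8];  Q = [1]
  Insert 9 (step 2): P = [8, 9];  Q = [1, 2]
  Insert 2 (step 3): P = [2, 9] / [8];  Q = [1, 2] / [3]
  Insert 4 (step 4): P = [2, 4] / [8, 9];  Q = [1, 2] / [3, 4]
  Insert 6 (step 5): P = [2, 4, 6] / [8, 9];  Q = [1, 2, 5] / [3, 4]
  Insert 1 (step 6): P = [1, 4, 6] / [2, 9] / [8];  Q = [1, 2, 5] / [3, 4] / [6]
  Insert 5 (step 7): P = [1, 4, 5] / [2, 6] / [8, 9];  Q = [1, 2, 5] / [3, 4] / [6, 7]
  Insert 3 (step 8): P = [1, 3, 5] / [2, 4] / [6, 9] / [8];  Q = [1, 2, 5] / [3, 4] / [6, 7] / [8]
  Insert 7 (step 9): P = [1, 3, 5, 7] / [2, 4] / [6, 9] / [8];  Q = [1, 2, 5, 9] / [3, 4] / [6, 7] / [8]
Final shape: (4, 2, 2, 1).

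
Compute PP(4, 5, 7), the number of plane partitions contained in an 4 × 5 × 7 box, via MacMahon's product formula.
PP(4, 5, 7) = 868489479

Evaluate the triple product over i = 1..4, j = 1..5, k = 1..7. The factors are (2/1) · (3/2) · (4/3) · (5/4) · (6/5) · (7/6) · (8/7) · (3/2) · … (140 factors total). The numerators and denominators telescope so the product is an integer; carrying out the multiplication exactly gives PP(4, 5, 7) = 868489479.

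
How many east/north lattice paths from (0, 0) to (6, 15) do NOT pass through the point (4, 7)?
Number of paths = 39414

Total paths from (0, 0) to (6, 15): C(21, 6) = 54264. Paths through (4, 7): (paths (0, 0) → (4, 7)) × (paths (4, 7) → (6, 15)) = C(11, 4) · C(10, 2) = 330 · 45 = 14850. Avoidance count = 54264 − 14850 = 39414.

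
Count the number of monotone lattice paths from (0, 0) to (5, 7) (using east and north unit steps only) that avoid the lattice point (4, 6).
Number of paths = 372

Total paths from (0, 0) to (5, 7): C(12, 5) = 792. Paths through (4, 6): (paths (0, 0) → (4, 6)) × (paths (4, 6) → (5, 7)) = C(10, 4) · C(2, 1) = 210 · 2 = 420. Avoidance count = 792 − 420 = 372.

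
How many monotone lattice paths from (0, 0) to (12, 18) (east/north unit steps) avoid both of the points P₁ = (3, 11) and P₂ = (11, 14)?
Number of paths = 60342365

Inclusion–exclusion. Total paths: C(30, 12) = 86493225. Through P₁: C(14, 3)·C(16, 9) = 4164160. Through P₂: C(25, 11)·C(5, 1) = 22287000. Since P₁ is strictly southwest of P₂, a monotone path through both must visit P₁ then P₂; paths through both = C(14, 3)·C(11, 8)·C(5, 1) = 300300. Avoid both = 86493225 − 4164160 − 22287000 + 300300 = 60342365.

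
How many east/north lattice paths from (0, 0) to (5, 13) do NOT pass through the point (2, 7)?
Number of paths = 5544

Total paths from (0, 0) to (5, 13): C(18, 5) = 8568. Paths through (2, 7): (paths (0, 0) → (2, 7)) × (paths (2, 7) → (5, 13)) = C(9, 2) · C(9, 3) = 36 · 84 = 3024. Avoidance count = 8568 − 3024 = 5544.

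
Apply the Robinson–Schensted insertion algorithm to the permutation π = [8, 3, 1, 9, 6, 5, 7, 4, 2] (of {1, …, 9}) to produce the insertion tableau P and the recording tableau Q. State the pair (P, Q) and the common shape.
P = [1, 2, 7] / [3, 4] / [5, 9] / [6] / [8];  Q = [1, 4, 7] / [2, 5] / [3, 6] / [8] / [9];  common shape = (3, 2, 2, 1, 1)

Row-insert the values π_1, π_2, … into P one at a time, bumping the leftmost entry strictly greater than the inserted value down to the next row. The recording tableau Q records, in position (i, j), the step at which that cell was added to P.
  Insert 8 (step 1): P = [8];  Q = [1]
  Insert 3 (step 2): P = [3] / [8];  Q = [1] / [2]
  Insert 1 (step 3): P = [1] / [3] / [8];  Q = [1] / [2] / [3]
  Insert 9 (step 4): P = [1, 9] / [3] / [8];  Q = [1, 4] / [2] / [3]
  Insert 6 (step 5): P = [1, 6] / [3, 9] / [8];  Q = [1, 4] / [2, 5] / [3]
  Insert 5 (step 6): P = [1, 5] / [3, 6] / [8, 9];  Q = [1, 4] / [2, 5] / [3, 6]
  Insert 7 (step 7): P = [1, 5, 7] / [3, 6] / [8, 9];  Q = [1, 4, 7] / [2, 5] / [3, 6]
  Insert 4 (step 8): P = [1, 4, 7] / [3, 5] / [6, 9] / [8];  Q = [1, 4, 7] / [2, 5] / [3, 6] / [8]
  Insert 2 (step 9): P = [1, 2, 7] / [3, 4] / [5, 9] / [6] / [8];  Q = [1, 4, 7] / [2, 5] / [3, 6] / [8] / [9]
Final shape: (3, 2, 2, 1, 1).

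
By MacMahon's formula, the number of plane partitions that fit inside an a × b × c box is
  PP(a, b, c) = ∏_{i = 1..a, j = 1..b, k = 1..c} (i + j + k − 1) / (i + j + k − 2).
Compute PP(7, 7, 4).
PP(7, 7, 4) = 142174944340

Evaluate the triple product over i = 1..7, j = 1..7, k = 1..4. The factors are (2/1) · (3/2) · (4/3) · (5/4) · (3/2) · (4/3) · (5/4) · (6/5) · … (196 factors total). The numerators and denominators telescope so the product is an integer; carrying out the multiplication exactly gives PP(7, 7, 4) = 142174944340.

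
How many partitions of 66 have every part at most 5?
p(66, parts ≤ 5) = 10083

Use the recurrence p(n, m) = p(n, m−1) + p(n−m, m): either the largest part is < m (count p(n, m−1)) or the largest part is exactly m (remove one copy of m, count p(n−m, m)). With p(0, ·) = 1 this gives p(66, parts ≤ 5) = 10083. (By conjugating Young diagrams, this also counts partitions of 66 into at most 5 parts.)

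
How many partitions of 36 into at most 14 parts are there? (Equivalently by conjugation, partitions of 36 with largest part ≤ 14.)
p(36, parts ≤ 14) = 14499

Use the recurrence p(n, m) = p(n, m−1) + p(n−m, m): either the largest part is < m (count p(n, m−1)) or the largest part is exactly m (remove one copy of m, count p(n−m, m)). With p(0, ·) = 1 this gives p(36, parts ≤ 14) = 14499. (By conjugating Young diagrams, this also counts partitions of 36 into at most 14 parts.)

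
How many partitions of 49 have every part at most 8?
p(49, parts ≤ 8) = 27493

Use the recurrence p(n, m) = p(n, m−1) + p(n−m, m): either the largest part is < m (count p(n, m−1)) or the largest part is exactly m (remove one copy of m, count p(n−m, m)). With p(0, ·) = 1 this gives p(49, parts ≤ 8) = 27493. (By conjugating Young diagrams, this also counts partitions of 49 into at most 8 parts.)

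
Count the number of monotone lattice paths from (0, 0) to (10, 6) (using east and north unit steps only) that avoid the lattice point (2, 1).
Number of paths = 4147

Total paths from (0, 0) to (10, 6): C(16, 10) = 8008. Paths through (2, 1): (paths (0, 0) → (2, 1)) × (paths (2, 1) → (10, 6)) = C(3, 2) · C(13, 8) = 3 · 1287 = 3861. Avoidance count = 8008 − 3861 = 4147.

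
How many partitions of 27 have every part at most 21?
p(27, parts ≤ 21) = 2991

Use the recurrence p(n, m) = p(n, m−1) + p(n−m, m): either the largest part is < m (count p(n, m−1)) or the largest part is exactly m (remove one copy of m, count p(n−m, m)). With p(0, ·) = 1 this gives p(27, parts ≤ 21) = 2991. (By conjugating Young diagrams, this also counts partitions of 27 into at most 21 parts.)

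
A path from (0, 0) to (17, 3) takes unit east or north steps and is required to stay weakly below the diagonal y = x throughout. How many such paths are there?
Number of paths = 950

By the reflection principle (André's argument), the number of monotone paths to (17, 3) with n ≤ m that never go above y = x is C(20, 17) − C(20, 18) = 1140 − 190 = 950.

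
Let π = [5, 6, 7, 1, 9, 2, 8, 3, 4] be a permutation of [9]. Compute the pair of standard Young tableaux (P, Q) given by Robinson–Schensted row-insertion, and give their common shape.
P = [1, 2, 3, 4] / [5, 6, 7, 8] / [9];  Q = [1, 2, 3, 5] / [4, 6, 7, 9] / [8];  common shape = (4, 4, 1)

Row-insert the values π_1, π_2, … into P one at a time, bumping the leftmost entry strictly greater than the inserted value down to the next row. The recording tableau Q records, in position (i, j), the step at which that cell was added to P.
  Insert 5 (step 1): P = [5];  Q = [1]
  Insert 6 (step 2): P = [5, 6];  Q = [1, 2]
  Insert 7 (step 3): P = [5, 6, 7];  Q = [1, 2, 3]
  Insert 1 (step 4): P = [1, 6, 7] / [5];  Q = [1, 2, 3] / [4]
  Insert 9 (step 5): P = [1, 6, 7, 9] / [5];  Q = [1, 2, 3, 5] / [4]
  Insert 2 (step 6): P = [1, 2, 7, 9] / [5, 6];  Q = [1, 2, 3, 5] / [4, 6]
  Insert 8 (step 7): P = [1, 2, 7, 8] / [5, 6, 9];  Q = [1, 2, 3, 5] / [4, 6, 7]
  Insert 3 (step 8): P = [1, 2, 3, 8] / [5, 6, 7] / [9];  Q = [1, 2, 3, 5] / [4, 6, 7] / [8]
  Insert 4 (step 9): P = [1, 2, 3, 4] / [5, 6, 7, 8] / [9];  Q = [1, 2, 3, 5] / [4, 6, 7, 9] / [8]
Final shape: (4, 4, 1).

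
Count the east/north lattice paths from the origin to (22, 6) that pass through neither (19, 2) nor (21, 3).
Number of paths = 363814

Inclusion–exclusion. Total paths: C(28, 22) = 376740. Through P₁: C(21, 19)·C(7, 3) = 7350. Through P₂: C(24, 21)·C(4, 1) = 8096. Since P₁ is strictly southwest of P₂, a monotone path through both must visit P₁ then P₂; paths through both = C(21, 19)·C(3, 2)·C(4, 1) = 2520. Avoid both = 376740 − 7350 − 8096 + 2520 = 363814.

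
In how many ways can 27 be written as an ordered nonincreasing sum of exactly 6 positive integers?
p(27, 6 parts) = 331

Partitions of n into exactly k parts are in bijection with partitions of n − k into at most k parts (subtract 1 from each part). So p(27, exactly 6) = p(21, parts ≤ 6). Computing via the recurrence p(m, j) = p(m, j−1) + p(m−j, j) gives 331.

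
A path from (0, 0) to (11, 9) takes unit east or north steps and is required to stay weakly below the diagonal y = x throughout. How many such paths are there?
Number of paths = 41990

By the reflection principle (André's argument), the number of monotone paths to (11, 9) with n ≤ m that never go above y = x is C(20, 11) − C(20, 12) = 167960 − 125970 = 41990.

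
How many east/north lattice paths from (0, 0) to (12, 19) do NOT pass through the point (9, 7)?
Number of paths = 135915325

Total paths from (0, 0) to (12, 19): C(31, 12) = 141120525. Paths through (9, 7): (paths (0, 0) → (9, 7)) × (paths (9, 7) → (12, 19)) = C(16, 9) · C(15, 3) = 11440 · 455 = 5205200. Avoidance count = 141120525 − 5205200 = 135915325.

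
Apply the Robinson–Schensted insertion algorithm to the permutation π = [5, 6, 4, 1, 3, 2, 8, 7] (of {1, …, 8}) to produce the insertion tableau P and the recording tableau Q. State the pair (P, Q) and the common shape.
P = [1, 2, 7] / [3, 6, 8] / [4] / [5];  Q = [1, 2, 7] / [3, 5, 8] / [4] / [6];  common shape = (3, 3, 1, 1)

Row-insert the values π_1, π_2, … into P one at a time, bumping the leftmost entry strictly greater than the inserted value down to the next row. The recording tableau Q records, in position (i, j), the step at which that cell was added to P.
  Insert 5 (step 1): P = [5];  Q = [1]
  Insert 6 (step 2): P = [5, 6];  Q = [1, 2]
  Insert 4 (step 3): P = [4, 6] / [5];  Q = [1, 2] / [3]
  Insert 1 (step 4): P = [1, 6] / [4] / [5];  Q = [1, 2] / [3] / [4]
  Insert 3 (step 5): P = [1, 3] / [4, 6] / [5];  Q = [1, 2] / [3, 5] / [4]
  Insert 2 (step 6): P = [1, 2] / [3, 6] / [4] / [5];  Q = [1, 2] / [3, 5] / [4] / [6]
  Insert 8 (step 7): P = [1, 2, 8] / [3, 6] / [4] / [5];  Q = [1, 2, 7] / [3, 5] / [4] / [6]
  Insert 7 (step 8): P = [1, 2, 7] / [3, 6, 8] / [4] / [5];  Q = [1, 2, 7] / [3, 5, 8] / [4] / [6]
Final shape: (3, 3, 1, 1).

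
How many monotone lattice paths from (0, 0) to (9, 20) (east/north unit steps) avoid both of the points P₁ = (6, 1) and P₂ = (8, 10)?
Number of paths = 9527122

Inclusion–exclusion. Total paths: C(29, 9) = 10015005. Through P₁: C(7, 6)·C(22, 3) = 10780. Through P₂: C(18, 8)·C(11, 1) = 481338. Since P₁ is strictly southwest of P₂, a monotone path through both must visit P₁ then P₂; paths through both = C(7, 6)·C(11, 2)·C(11, 1) = 4235. Avoid both = 10015005 − 10780 − 481338 + 4235 = 9527122.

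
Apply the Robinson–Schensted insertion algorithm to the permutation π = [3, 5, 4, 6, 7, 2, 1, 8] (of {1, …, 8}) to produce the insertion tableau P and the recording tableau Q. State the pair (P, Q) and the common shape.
P = [1, 4, 6, 7, 8] / [2] / [3] / [5];  Q = [1, 2, 4, 5, 8] / [3] / [6] / [7];  common shape = (5, 1, 1, 1)

Row-insert the values π_1, π_2, … into P one at a time, bumping the leftmost entry strictly greater than the inserted value down to the next row. The recording tableau Q records, in position (i, j), the step at which that cell was added to P.
  Insert 3 (step 1): P = [3];  Q = [1]
  Insert 5 (step 2): P = [3, 5];  Q = [1, 2]
  Insert 4 (step 3): P = [3, 4] / [5];  Q = [1, 2] / [3]
  Insert 6 (step 4): P = [3, 4, 6] / [5];  Q = [1, 2, 4] / [3]
  Insert 7 (step 5): P = [3, 4, 6, 7] / [5];  Q = [1, 2, 4, 5] / [3]
  Insert 2 (step 6): P = [2, 4, 6, 7] / [3] / [5];  Q = [1, 2, 4, 5] / [3] / [6]
  Insert 1 (step 7): P = [1, 4, 6, 7] / [2] / [3] / [5];  Q = [1, 2, 4, 5] / [3] / [6] / [7]
  Insert 8 (step 8): P = [1, 4, 6, 7, 8] / [2] / [3] / [5];  Q = [1, 2, 4, 5, 8] / [3] / [6] / [7]
Final shape: (5, 1, 1, 1).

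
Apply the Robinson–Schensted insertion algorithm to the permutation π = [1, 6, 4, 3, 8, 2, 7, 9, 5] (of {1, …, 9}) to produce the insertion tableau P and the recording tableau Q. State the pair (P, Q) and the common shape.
P = [1, 2, 5, 9] / [3, 7] / [4, 8] / [6];  Q = [1, 2, 5, 8] / [3, 7] / [4, 9] / [6];  common shape = (4, 2, 2, 1)

Row-insert the values π_1, π_2, … into P one at a time, bumping the leftmost entry strictly greater than the inserted value down to the next row. The recording tableau Q records, in position (i, j), the step at which that cell was added to P.
  Insert 1 (step 1): P = [1];  Q = [1]
  Insert 6 (step 2): P = [1, 6];  Q = [1, 2]
  Insert 4 (step 3): P = [1, 4] / [6];  Q = [1, 2] / [3]
  Insert 3 (step 4): P = [1, 3] / [4] / [6];  Q = [1, 2] / [3] / [4]
  Insert 8 (step 5): P = [1, 3, 8] / [4] / [6];  Q = [1, 2, 5] / [3] / [4]
  Insert 2 (step 6): P = [1, 2, 8] / [3] / [4] / [6];  Q = [1, 2, 5] / [3] / [4] / [6]
  Insert 7 (step 7): P = [1, 2, 7] / [3, 8] / [4] / [6];  Q = [1, 2, 5] / [3, 7] / [4] / [6]
  Insert 9 (step 8): P = [1, 2, 7, 9] / [3, 8] / [4] / [6];  Q = [1, 2, 5, 8] / [3, 7] / [4] / [6]
  Insert 5 (step 9): P = [1, 2, 5, 9] / [3, 7] / [4, 8] / [6];  Q = [1, 2, 5, 8] / [3, 7] / [4, 9] / [6]
Final shape: (4, 2, 2, 1).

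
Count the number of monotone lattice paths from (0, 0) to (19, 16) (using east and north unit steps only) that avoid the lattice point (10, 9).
Number of paths = 3003124630

Total paths from (0, 0) to (19, 16): C(35, 19) = 4059928950. Paths through (10, 9): (paths (0, 0) → (10, 9)) × (paths (10, 9) → (19, 16)) = C(19, 10) · C(16, 9) = 92378 · 11440 = 1056804320. Avoidance count = 4059928950 − 1056804320 = 3003124630.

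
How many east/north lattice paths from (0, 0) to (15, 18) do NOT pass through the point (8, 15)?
Number of paths = 978320640

Total paths from (0, 0) to (15, 18): C(33, 15) = 1037158320. Paths through (8, 15): (paths (0, 0) → (8, 15)) × (paths (8, 15) → (15, 18)) = C(23, 8) · C(10, 7) = 490314 · 120 = 58837680. Avoidance count = 1037158320 − 58837680 = 978320640.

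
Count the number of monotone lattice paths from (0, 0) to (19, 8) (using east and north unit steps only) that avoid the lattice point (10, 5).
Number of paths = 1559415

Total paths from (0, 0) to (19, 8): C(27, 19) = 2220075. Paths through (10, 5): (paths (0, 0) → (10, 5)) × (paths (10, 5) → (19, 8)) = C(15, 10) · C(12, 9) = 3003 · 220 = 660660. Avoidance count = 2220075 − 660660 = 1559415.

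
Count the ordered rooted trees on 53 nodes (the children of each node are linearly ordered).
C_52 = 29869166945772625950142417512

These ordered rooted trees are counted by the Catalan number C_n = (1/(n + 1)) · C(2n, n). For n = 52: C_52 = (1/53) · C(104, 52) = 1583065848125949175357548128136/53 = 29869166945772625950142417512.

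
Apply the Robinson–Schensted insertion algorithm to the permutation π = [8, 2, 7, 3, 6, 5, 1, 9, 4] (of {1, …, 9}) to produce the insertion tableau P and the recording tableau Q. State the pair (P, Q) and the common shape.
P = [1, 3, 4, 9] / [2, 5] / [6] / [7] / [8];  Q = [1, 3, 5, 8] / [2, 9] / [4] / [6] / [7];  common shape = (4, 2, 1, 1, 1)

Row-insert the values π_1, π_2, … into P one at a time, bumping the leftmost entry strictly greater than the inserted value down to the next row. The recording tableau Q records, in position (i, j), the step at which that cell was added to P.
  Insert 8 (step 1): P = [8];  Q = [1]
  Insert 2 (step 2): P = [2] / [8];  Q = [1] / [2]
  Insert 7 (step 3): P = [2, 7] / [8];  Q = [1, 3] / [2]
  Insert 3 (step 4): P = [2, 3] / [7] / [8];  Q = [1, 3] / [2] / [4]
  Insert 6 (step 5): P = [2, 3, 6] / [7] / [8];  Q = [1, 3, 5] / [2] / [4]
  Insert 5 (step 6): P = [2, 3, 5] / [6] / [7] / [8];  Q = [1, 3, 5] / [2] / [4] / [6]
  Insert 1 (step 7): P = [1, 3, 5] / [2] / [6] / [7] / [8];  Q = [1, 3, 5] / [2] / [4] / [6] / [7]
  Insert 9 (step 8): P = [1, 3, 5, 9] / [2] / [6] / [7] / [8];  Q = [1, 3, 5, 8] / [2] / [4] / [6] / [7]
  Insert 4 (step 9): P = [1, 3, 4, 9] / [2, 5] / [6] / [7] / [8];  Q = [1, 3, 5, 8] / [2, 9] / [4] / [6] / [7]
Final shape: (4, 2, 1, 1, 1).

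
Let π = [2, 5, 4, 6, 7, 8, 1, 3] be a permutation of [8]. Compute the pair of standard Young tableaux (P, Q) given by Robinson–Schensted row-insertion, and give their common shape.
P = [1, 3, 6, 7, 8] / [2, 4] / [5];  Q = [1, 2, 4, 5, 6] / [3, 8] / [7];  common shape = (5, 2, 1)

Row-insert the values π_1, π_2, … into P one at a time, bumping the leftmost entry strictly greater than the inserted value down to the next row. The recording tableau Q records, in position (i, j), the step at which that cell was added to P.
  Insert 2 (step 1): P = [2];  Q = [1]
  Insert 5 (step 2): P = [2, 5];  Q = [1, 2]
  Insert 4 (step 3): P = [2, 4] / [5];  Q = [1, 2] / [3]
  Insert 6 (step 4): P = [2, 4, 6] / [5];  Q = [1, 2, 4] / [3]
  Insert 7 (step 5): P = [2, 4, 6, 7] / [5];  Q = [1, 2, 4, 5] / [3]
  Insert 8 (step 6): P = [2, 4, 6, 7, 8] / [5];  Q = [1, 2, 4, 5, 6] / [3]
  Insert 1 (step 7): P = [1, 4, 6, 7, 8] / [2] / [5];  Q = [1, 2, 4, 5, 6] / [3] / [7]
  Insert 3 (step 8): P = [1, 3, 6, 7, 8] / [2, 4] / [5];  Q = [1, 2, 4, 5, 6] / [3, 8] / [7]
Final shape: (5, 2, 1).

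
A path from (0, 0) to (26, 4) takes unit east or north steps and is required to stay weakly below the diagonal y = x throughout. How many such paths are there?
Number of paths = 23345

By the reflection principle (André's argument), the number of monotone paths to (26, 4) with n ≤ m that never go above y = x is C(30, 26) − C(30, 27) = 27405 − 4060 = 23345.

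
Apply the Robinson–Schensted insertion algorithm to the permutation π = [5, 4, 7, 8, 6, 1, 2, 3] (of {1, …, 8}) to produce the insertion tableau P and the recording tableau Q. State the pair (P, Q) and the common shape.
P = [1, 2, 3] / [4, 6, 8] / [5, 7];  Q = [1, 3, 4] / [2, 5, 8] / [6, 7];  common shape = (3, 3, 2)

Row-insert the values π_1, π_2, … into P one at a time, bumping the leftmost entry strictly greater than the inserted value down to the next row. The recording tableau Q records, in position (i, j), the step at which that cell was added to P.
  Insert 5 (step 1): P = [5];  Q = [1]
  Insert 4 (step 2): P = [4] / [5];  Q = [1] / [2]
  Insert 7 (step 3): P = [4, 7] / [5];  Q = [1, 3] / [2]
  Insert 8 (step 4): P = [4, 7, 8] / [5];  Q = [1, 3, 4] / [2]
  Insert 6 (step 5): P = [4, 6, 8] / [5, 7];  Q = [1, 3, 4] / [2, 5]
  Insert 1 (step 6): P = [1, 6, 8] / [4, 7] / [5];  Q = [1, 3, 4] / [2, 5] / [6]
  Insert 2 (step 7): P = [1, 2, 8] / [4, 6] / [5, 7];  Q = [1, 3, 4] / [2, 5] / [6, 7]
  Insert 3 (step 8): P = [1, 2, 3] / [4, 6, 8] / [5, 7];  Q = [1, 3, 4] / [2, 5, 8] / [6, 7]
Final shape: (3, 3, 2).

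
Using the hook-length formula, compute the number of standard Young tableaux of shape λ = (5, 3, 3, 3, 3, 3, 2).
# SYT of shape (5, 3, 3, 3, 3, 3, 2) = 157134978

Hook-length formula: f^λ = n! / Π hook(c), product over all cells c of the Young diagram. For λ = (5, 3, 3, 3, 3, 3, 2), n = 22 boxes. Hook lengths by row (left-to-right, top-to-bottom): [11, 10, 8, 2, 1]; [8, 7, 5]; [7, 6, 4]; [6, 5, 3]; [5, 4, 2]; [4, 3, 1]; [2, 1]. Product of hooks = 7153090560000. So f^λ = 22! / 7153090560000 = 1124000727777607680000 / 7153090560000 = 157134978.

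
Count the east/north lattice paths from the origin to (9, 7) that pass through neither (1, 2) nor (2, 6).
Number of paths = 7475

Inclusion–exclusion. Total paths: C(16, 9) = 11440. Through P₁: C(3, 1)·C(13, 8) = 3861. Through P₂: C(8, 2)·C(8, 7) = 224. Since P₁ is strictly southwest of P₂, a monotone path through both must visit P₁ then P₂; paths through both = C(3, 1)·C(5, 1)·C(8, 7) = 120. Avoid both = 11440 − 3861 − 224 + 120 = 7475.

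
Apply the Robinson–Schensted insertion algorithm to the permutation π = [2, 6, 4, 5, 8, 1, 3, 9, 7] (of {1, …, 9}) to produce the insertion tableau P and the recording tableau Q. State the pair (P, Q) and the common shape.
P = [1, 3, 5, 7, 9] / [2, 4, 8] / [6];  Q = [1, 2, 4, 5, 8] / [3, 7, 9] / [6];  common shape = (5, 3, 1)

Row-insert the values π_1, π_2, … into P one at a time, bumping the leftmost entry strictly greater than the inserted value down to the next row. The recording tableau Q records, in position (i, j), the step at which that cell was added to P.
  Insert 2 (step 1): P = [2];  Q = [1]
  Insert 6 (step 2): P = [2, 6];  Q = [1, 2]
  Insert 4 (step 3): P = [2, 4] / [6];  Q = [1, 2] / [3]
  Insert 5 (step 4): P = [2, 4, 5] / [6];  Q = [1, 2, 4] / [3]
  Insert 8 (step 5): P = [2, 4, 5, 8] / [6];  Q = [1, 2, 4, 5] / [3]
  Insert 1 (step 6): P = [1, 4, 5, 8] / [2] / [6];  Q = [1, 2, 4, 5] / [3] / [6]
  Insert 3 (step 7): P = [1, 3, 5, 8] / [2, 4] / [6];  Q = [1, 2, 4, 5] / [3, 7] / [6]
  Insert 9 (step 8): P = [1, 3, 5, 8, 9] / [2, 4] / [6];  Q = [1, 2, 4, 5, 8] / [3, 7] / [6]
  Insert 7 (step 9): P = [1, 3, 5, 7, 9] / [2, 4, 8] / [6];  Q = [1, 2, 4, 5, 8] / [3, 7, 9] / [6]
Final shape: (5, 3, 1).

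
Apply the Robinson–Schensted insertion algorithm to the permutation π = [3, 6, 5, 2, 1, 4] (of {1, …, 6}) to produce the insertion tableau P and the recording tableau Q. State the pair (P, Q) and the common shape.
P = [1, 4] / [2, 5] / [3] / [6];  Q = [1, 2] / [3, 6] / [4] / [5];  common shape = (2, 2, 1, 1)

Row-insert the values π_1, π_2, … into P one at a time, bumping the leftmost entry strictly greater than the inserted value down to the next row. The recording tableau Q records, in position (i, j), the step at which that cell was added to P.
  Insert 3 (step 1): P = [3];  Q = [1]
  Insert 6 (step 2): P = [3, 6];  Q = [1, 2]
  Insert 5 (step 3): P = [3, 5] / [6];  Q = [1, 2] / [3]
  Insert 2 (step 4): P = [2, 5] / [3] / [6];  Q = [1, 2] / [3] / [4]
  Insert 1 (step 5): P = [1, 5] / [2] / [3] / [6];  Q = [1, 2] / [3] / [4] / [5]
  Insert 4 (step 6): P = [1, 4] / [2, 5] / [3] / [6];  Q = [1, 2] / [3, 6] / [4] / [5]
Final shape: (2, 2, 1, 1).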